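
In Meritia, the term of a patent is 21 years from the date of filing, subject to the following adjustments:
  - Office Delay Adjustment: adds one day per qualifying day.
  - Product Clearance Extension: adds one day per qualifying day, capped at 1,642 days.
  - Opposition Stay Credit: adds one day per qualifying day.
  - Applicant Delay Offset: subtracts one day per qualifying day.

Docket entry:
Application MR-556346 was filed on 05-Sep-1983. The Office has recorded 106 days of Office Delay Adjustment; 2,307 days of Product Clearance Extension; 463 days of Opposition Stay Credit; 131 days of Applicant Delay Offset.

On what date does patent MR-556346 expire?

Base term: filing date + 21 years → 5 September 2004.
Office Delay Adjustment: +106 days → 20 December 2004.
Product Clearance Extension: 2307 days claimed exceeds the 1642-day cap, so +1642 days → 19 June 2009.
Opposition Stay Credit: +463 days → 25 September 2010.
Applicant Delay Offset: −131 days → 17 May 2010.

May 17, 2010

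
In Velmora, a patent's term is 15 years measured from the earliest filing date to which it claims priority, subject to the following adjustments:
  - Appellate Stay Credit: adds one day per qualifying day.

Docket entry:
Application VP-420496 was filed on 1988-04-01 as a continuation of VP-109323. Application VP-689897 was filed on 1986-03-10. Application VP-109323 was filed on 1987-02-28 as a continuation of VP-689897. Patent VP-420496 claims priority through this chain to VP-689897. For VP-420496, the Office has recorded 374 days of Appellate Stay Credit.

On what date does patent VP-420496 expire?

2002-03-19

Earliest priority filing: 10 March 1986.
Base term: 10 March 1986 + 15 years → 10 March 2001.
Appellate Stay Credit: +374 days → 19 March 2002.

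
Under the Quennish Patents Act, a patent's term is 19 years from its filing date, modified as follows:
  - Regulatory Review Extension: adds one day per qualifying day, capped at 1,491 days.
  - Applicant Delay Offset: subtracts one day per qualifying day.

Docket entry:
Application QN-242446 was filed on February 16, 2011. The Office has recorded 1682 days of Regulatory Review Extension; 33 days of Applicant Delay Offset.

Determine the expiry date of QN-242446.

Base term: filing date + 19 years → 16 February 2030.
Regulatory Review Extension: 1682 days claimed exceeds the 1491-day cap, so +1491 days → 18 March 2034.
Applicant Delay Offset: −33 days → 13 February 2034.

2034-02-13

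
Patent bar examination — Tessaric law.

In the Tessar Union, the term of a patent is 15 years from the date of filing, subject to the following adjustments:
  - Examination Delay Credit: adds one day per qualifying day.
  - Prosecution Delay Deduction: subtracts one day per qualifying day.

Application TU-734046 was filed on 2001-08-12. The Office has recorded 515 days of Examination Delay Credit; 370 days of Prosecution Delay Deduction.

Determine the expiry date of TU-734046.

Base term: filing date + 15 years → 12 August 2016.
Examination Delay Credit: +515 days → 9 January 2018.
Prosecution Delay Deduction: −370 days → 4 January 2017.

2017-01-04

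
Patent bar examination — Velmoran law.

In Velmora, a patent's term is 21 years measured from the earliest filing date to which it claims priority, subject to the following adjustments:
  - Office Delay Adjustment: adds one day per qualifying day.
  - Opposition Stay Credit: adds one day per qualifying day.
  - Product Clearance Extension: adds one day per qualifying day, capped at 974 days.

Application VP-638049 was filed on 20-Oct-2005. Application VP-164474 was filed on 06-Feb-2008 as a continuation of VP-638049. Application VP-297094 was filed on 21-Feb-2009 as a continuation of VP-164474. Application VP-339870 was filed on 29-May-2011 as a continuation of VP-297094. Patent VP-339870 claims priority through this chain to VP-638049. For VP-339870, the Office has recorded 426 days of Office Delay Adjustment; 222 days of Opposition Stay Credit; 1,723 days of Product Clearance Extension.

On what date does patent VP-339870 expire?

March 30, 2031

Earliest priority filing: 20 October 2005.
Base term: 20 October 2005 + 21 years → 20 October 2026.
Office Delay Adjustment: +426 days → 20 December 2027.
Opposition Stay Credit: +222 days → 29 July 2028.
Product Clearance Extension: 1723 days claimed exceeds the 974-day cap, so +974 days → 30 March 2031.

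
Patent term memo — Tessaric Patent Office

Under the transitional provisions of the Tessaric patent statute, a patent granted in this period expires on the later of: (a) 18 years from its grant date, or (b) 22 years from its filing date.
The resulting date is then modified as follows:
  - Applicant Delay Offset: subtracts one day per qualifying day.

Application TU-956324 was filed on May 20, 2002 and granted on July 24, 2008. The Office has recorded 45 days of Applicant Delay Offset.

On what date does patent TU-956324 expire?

June 9, 2026

(a) grant + 18 years → 24 July 2026.
(b) filing + 22 years → 20 May 2024.
Later of the two: 24 July 2026.
Applicant Delay Offset: −45 days → 9 June 2026.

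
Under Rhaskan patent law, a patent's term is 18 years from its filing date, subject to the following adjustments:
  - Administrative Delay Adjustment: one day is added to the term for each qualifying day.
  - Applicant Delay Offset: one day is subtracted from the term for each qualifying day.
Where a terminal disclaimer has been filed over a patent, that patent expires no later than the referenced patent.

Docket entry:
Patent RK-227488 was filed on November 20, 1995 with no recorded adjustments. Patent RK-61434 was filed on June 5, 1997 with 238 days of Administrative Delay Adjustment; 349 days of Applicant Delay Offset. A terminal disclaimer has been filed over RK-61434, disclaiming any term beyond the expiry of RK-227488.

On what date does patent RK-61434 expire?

2013-11-20

Natural term of RK-61434:
  Base: filing + 18 years → 5 June 2015.
  Administrative Delay Adjustment: +238 days → 29 January 2016.
  Applicant Delay Offset: −349 days → 14 February 2015.
Expiry of referenced patent RK-227488:
  Base: filing + 18 years → 20 November 2013.
Terminal disclaimer: RK-61434 expires on the earlier of 14 February 2015 and 20 November 2013.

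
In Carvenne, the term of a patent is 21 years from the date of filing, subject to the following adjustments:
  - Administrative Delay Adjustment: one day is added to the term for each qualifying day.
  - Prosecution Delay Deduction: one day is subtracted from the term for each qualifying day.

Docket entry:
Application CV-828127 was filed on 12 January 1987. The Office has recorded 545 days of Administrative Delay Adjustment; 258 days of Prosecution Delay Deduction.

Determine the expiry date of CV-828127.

Base term: filing date + 21 years → 12 January 2008.
Administrative Delay Adjustment: +545 days → 10 July 2009.
Prosecution Delay Deduction: −258 days → 25 October 2008.

October 25, 2008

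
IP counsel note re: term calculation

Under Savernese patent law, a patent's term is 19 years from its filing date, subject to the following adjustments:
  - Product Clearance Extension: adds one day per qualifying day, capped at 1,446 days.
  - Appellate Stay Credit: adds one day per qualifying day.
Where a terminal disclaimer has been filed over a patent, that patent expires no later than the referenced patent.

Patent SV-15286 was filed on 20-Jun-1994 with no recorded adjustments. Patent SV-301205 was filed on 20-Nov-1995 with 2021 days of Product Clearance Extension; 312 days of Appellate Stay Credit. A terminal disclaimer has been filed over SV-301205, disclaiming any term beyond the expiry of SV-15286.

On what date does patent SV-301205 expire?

Natural term of SV-301205:
  Base: filing + 19 years → 20 November 2014.
  Product Clearance Extension: 2021 days claimed exceeds the 1446-day cap, so +1446 days → 5 November 2018.
  Appellate Stay Credit: +312 days → 13 September 2019.
Expiry of referenced patent SV-15286:
  Base: filing + 19 years → 20 June 2013.
Terminal disclaimer: SV-301205 expires on the earlier of 13 September 2019 and 20 June 2013.

2013-06-20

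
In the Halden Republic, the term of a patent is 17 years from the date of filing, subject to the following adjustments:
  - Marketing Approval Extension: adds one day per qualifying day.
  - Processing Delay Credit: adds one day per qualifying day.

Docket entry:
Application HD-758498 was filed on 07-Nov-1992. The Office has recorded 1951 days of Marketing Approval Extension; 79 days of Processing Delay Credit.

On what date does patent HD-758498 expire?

2015-05-30

Base term: filing date + 17 years → 7 November 2009.
Marketing Approval Extension: +1951 days → 12 March 2015.
Processing Delay Credit: +79 days → 30 May 2015.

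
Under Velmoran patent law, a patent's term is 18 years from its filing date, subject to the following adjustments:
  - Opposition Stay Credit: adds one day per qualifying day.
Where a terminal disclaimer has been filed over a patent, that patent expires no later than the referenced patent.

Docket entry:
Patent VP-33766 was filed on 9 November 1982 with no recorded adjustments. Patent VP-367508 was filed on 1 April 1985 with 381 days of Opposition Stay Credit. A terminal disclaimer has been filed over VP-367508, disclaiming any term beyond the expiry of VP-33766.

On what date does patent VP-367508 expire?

November 9, 2000

Natural term of VP-367508:
  Base: filing + 18 years → 1 April 2003.
  Opposition Stay Credit: +381 days → 16 April 2004.
Expiry of referenced patent VP-33766:
  Base: filing + 18 years → 9 November 2000.
Terminal disclaimer: VP-367508 expires on the earlier of 16 April 2004 and 9 November 2000.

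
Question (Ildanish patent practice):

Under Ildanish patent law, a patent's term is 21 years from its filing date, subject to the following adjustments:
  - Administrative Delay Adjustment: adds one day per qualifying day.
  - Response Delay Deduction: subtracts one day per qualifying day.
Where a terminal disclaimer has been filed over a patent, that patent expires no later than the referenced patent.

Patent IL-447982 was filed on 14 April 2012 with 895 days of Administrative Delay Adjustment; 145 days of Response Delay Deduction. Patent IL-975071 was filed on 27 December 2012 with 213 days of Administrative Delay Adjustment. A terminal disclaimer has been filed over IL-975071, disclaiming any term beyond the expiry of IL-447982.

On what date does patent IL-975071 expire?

2034-07-28

Natural term of IL-975071:
  Base: filing + 21 years → 27 December 2033.
  Administrative Delay Adjustment: +213 days → 28 July 2034.
Expiry of referenced patent IL-447982:
  Base: filing + 21 years → 14 April 2033.
  Administrative Delay Adjustment: +895 days → 26 September 2035.
  Response Delay Deduction: −145 days → 4 May 2035.
Terminal disclaimer: IL-975071 expires on the earlier of 28 July 2034 and 4 May 2035.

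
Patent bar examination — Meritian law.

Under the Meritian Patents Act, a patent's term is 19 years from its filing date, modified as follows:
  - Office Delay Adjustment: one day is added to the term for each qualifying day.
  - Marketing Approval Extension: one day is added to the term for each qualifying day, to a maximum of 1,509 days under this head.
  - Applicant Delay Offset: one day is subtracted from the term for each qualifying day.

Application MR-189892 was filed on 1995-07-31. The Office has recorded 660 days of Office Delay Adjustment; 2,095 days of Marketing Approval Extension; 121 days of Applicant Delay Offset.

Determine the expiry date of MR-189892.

March 9, 2020

Base term: filing date + 19 years → 31 July 2014.
Office Delay Adjustment: +660 days → 21 May 2016.
Marketing Approval Extension: 2095 days claimed exceeds the 1509-day cap, so +1509 days → 8 July 2020.
Applicant Delay Offset: −121 days → 9 March 2020.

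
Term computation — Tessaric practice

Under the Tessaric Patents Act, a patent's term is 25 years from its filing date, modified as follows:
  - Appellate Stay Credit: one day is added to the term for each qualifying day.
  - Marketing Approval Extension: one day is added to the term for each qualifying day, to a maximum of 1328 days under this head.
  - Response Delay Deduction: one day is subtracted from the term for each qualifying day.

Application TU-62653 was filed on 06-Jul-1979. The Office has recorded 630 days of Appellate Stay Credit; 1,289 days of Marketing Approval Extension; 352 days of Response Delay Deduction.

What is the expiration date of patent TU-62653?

Base term: filing date + 25 years → 6 July 2004.
Appellate Stay Credit: +630 days → 28 March 2006.
Marketing Approval Extension: 1289 days (within the 1328-day cap) → +1289 days → 7 October 2009.
Response Delay Deduction: −352 days → 20 October 2008.

October 20, 2008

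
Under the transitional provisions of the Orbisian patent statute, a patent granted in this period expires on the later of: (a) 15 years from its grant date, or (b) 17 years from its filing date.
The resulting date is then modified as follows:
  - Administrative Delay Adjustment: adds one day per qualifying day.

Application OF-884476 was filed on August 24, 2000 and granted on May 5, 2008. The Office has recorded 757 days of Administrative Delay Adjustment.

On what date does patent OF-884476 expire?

2025-05-31

(a) grant + 15 years → 5 May 2023.
(b) filing + 17 years → 24 August 2017.
Later of the two: 5 May 2023.
Administrative Delay Adjustment: +757 days → 31 May 2025.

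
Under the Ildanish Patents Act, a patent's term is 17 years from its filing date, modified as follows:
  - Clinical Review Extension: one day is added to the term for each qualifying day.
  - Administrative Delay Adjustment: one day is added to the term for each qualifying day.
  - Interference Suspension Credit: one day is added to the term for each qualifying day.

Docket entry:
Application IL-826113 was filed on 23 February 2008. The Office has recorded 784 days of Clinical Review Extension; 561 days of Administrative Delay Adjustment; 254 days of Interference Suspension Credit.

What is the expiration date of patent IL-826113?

July 11, 2029

Base term: filing date + 17 years → 23 February 2025.
Clinical Review Extension: +784 days → 18 April 2027.
Administrative Delay Adjustment: +561 days → 30 October 2028.
Interference Suspension Credit: +254 days → 11 July 2029.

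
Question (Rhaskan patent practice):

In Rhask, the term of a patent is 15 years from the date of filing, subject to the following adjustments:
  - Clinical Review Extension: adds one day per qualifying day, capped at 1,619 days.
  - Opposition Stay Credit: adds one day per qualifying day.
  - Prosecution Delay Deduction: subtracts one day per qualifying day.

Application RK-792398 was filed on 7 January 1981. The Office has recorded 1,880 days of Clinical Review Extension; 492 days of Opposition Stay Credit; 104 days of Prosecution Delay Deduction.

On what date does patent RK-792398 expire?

July 6, 2001

Base term: filing date + 15 years → 7 January 1996.
Clinical Review Extension: 1880 days claimed exceeds the 1619-day cap, so +1619 days → 13 June 2000.
Opposition Stay Credit: +492 days → 18 October 2001.
Prosecution Delay Deduction: −104 days → 6 July 2001.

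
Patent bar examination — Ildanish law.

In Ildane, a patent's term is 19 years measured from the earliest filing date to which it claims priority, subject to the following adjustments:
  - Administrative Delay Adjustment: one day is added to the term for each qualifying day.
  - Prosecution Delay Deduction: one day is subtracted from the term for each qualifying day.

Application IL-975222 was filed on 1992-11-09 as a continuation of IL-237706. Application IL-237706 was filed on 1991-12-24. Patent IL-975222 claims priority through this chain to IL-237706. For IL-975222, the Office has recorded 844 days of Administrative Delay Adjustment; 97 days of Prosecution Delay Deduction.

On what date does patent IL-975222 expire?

January 9, 2013

Earliest priority filing: 24 December 1991.
Base term: 24 December 1991 + 19 years → 24 December 2010.
Administrative Delay Adjustment: +844 days → 16 April 2013.
Prosecution Delay Deduction: −97 days → 9 January 2013.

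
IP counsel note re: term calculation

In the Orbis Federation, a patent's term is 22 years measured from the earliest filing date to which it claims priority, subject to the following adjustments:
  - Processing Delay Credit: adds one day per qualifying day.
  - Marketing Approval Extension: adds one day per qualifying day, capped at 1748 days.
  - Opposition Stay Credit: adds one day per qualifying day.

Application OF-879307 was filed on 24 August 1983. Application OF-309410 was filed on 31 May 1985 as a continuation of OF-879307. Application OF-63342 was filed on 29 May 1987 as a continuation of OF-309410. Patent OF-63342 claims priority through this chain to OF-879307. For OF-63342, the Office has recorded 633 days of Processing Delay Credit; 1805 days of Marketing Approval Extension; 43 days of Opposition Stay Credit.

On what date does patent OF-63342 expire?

Earliest priority filing: 24 August 1983.
Base term: 24 August 1983 + 22 years → 24 August 2005.
Processing Delay Credit: +633 days → 19 May 2007.
Marketing Approval Extension: 1805 days claimed exceeds the 1748-day cap, so +1748 days → 1 March 2012.
Opposition Stay Credit: +43 days → 13 April 2012.

April 13, 2012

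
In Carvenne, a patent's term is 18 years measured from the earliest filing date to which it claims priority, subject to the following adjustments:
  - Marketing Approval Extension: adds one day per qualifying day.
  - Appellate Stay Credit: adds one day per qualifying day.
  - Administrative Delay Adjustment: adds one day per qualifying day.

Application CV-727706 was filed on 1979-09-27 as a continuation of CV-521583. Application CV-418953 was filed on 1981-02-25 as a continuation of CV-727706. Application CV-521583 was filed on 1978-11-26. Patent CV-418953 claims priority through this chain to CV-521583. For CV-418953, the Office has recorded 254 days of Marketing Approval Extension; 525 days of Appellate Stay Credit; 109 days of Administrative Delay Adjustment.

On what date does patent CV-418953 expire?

May 3, 1999

Earliest priority filing: 26 November 1978.
Base term: 26 November 1978 + 18 years → 26 November 1996.
Marketing Approval Extension: +254 days → 7 August 1997.
Appellate Stay Credit: +525 days → 14 January 1999.
Administrative Delay Adjustment: +109 days → 3 May 1999.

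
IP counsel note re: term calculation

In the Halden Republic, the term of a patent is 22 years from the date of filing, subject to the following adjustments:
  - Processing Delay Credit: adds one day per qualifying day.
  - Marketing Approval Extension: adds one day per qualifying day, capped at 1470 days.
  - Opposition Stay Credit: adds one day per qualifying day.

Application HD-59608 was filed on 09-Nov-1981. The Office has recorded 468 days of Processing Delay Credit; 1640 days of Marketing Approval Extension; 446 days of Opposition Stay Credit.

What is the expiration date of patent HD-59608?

May 20, 2010

Base term: filing date + 22 years → 9 November 2003.
Processing Delay Credit: +468 days → 19 February 2005.
Marketing Approval Extension: 1640 days claimed exceeds the 1470-day cap, so +1470 days → 28 February 2009.
Opposition Stay Credit: +446 days → 20 May 2010.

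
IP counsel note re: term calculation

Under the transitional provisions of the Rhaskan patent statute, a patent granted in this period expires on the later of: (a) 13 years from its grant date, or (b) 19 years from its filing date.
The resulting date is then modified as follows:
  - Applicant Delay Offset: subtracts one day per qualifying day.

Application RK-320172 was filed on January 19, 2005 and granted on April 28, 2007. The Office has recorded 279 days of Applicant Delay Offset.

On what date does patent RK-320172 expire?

2023-04-15

(a) grant + 13 years → 28 April 2020.
(b) filing + 19 years → 19 January 2024.
Later of the two: 19 January 2024.
Applicant Delay Offset: −279 days → 15 April 2023.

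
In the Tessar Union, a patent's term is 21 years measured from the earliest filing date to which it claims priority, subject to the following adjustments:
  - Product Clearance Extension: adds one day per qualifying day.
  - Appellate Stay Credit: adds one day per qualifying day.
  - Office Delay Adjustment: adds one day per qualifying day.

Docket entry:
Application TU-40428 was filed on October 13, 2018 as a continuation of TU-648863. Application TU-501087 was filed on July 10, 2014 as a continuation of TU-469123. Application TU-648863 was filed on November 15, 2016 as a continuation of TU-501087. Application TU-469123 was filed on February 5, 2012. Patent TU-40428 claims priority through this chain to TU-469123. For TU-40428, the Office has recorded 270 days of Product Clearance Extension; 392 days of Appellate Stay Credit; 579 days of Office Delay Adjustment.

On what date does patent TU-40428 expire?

Earliest priority filing: 5 February 2012.
Base term: 5 February 2012 + 21 years → 5 February 2033.
Product Clearance Extension: +270 days → 2 November 2033.
Appellate Stay Credit: +392 days → 29 November 2034.
Office Delay Adjustment: +579 days → 30 June 2036.

June 30, 2036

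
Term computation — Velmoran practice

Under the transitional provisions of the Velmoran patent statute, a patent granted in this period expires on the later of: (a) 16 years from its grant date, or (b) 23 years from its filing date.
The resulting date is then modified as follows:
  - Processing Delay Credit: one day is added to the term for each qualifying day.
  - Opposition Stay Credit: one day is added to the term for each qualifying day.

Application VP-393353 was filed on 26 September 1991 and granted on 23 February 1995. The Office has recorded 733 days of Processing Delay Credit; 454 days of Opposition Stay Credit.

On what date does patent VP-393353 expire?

December 26, 2017

(a) grant + 16 years → 23 February 2011.
(b) filing + 23 years → 26 September 2014.
Later of the two: 26 September 2014.
Processing Delay Credit: +733 days → 28 September 2016.
Opposition Stay Credit: +454 days → 26 December 2017.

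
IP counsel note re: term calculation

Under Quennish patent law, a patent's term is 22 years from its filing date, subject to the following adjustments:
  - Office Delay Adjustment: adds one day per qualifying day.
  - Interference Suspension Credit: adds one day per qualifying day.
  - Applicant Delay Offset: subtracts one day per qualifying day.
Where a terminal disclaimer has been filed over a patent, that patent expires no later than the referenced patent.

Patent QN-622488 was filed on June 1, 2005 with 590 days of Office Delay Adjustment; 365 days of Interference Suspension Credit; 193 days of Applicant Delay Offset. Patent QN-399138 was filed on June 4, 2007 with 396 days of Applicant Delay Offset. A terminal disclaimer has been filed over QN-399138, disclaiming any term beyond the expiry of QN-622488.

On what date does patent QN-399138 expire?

Natural term of QN-399138:
  Base: filing + 22 years → 4 June 2029.
  Applicant Delay Offset: −396 days → 4 May 2028.
Expiry of referenced patent QN-622488:
  Base: filing + 22 years → 1 June 2027.
  Office Delay Adjustment: +590 days → 11 January 2029.
  Interference Suspension Credit: +365 days → 11 January 2030.
  Applicant Delay Offset: −193 days → 2 July 2029.
Terminal disclaimer: QN-399138 expires on the earlier of 4 May 2028 and 2 July 2029.

May 4, 2028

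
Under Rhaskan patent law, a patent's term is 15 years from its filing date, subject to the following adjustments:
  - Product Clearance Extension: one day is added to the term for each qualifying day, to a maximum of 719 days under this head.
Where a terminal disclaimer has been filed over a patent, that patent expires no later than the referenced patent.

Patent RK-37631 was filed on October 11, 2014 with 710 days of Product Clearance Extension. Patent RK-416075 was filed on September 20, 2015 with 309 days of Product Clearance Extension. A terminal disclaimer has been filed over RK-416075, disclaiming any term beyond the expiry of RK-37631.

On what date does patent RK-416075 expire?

Natural term of RK-416075:
  Base: filing + 15 years → 20 September 2030.
  Product Clearance Extension: 309 days (within the 719-day cap) → +309 days → 26 July 2031.
Expiry of referenced patent RK-37631:
  Base: filing + 15 years → 11 October 2029.
  Product Clearance Extension: 710 days (within the 719-day cap) → +710 days → 21 September 2031.
Terminal disclaimer: RK-416075 expires on the earlier of 26 July 2031 and 21 September 2031.

2031-07-26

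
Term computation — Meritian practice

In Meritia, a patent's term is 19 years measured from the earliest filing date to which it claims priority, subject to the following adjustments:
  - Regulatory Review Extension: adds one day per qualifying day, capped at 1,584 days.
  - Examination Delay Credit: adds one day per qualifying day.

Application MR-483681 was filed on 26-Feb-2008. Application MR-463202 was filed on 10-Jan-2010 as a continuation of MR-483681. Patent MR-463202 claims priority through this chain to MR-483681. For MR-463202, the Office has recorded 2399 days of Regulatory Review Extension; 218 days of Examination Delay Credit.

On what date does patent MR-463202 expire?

February 2, 2032

Earliest priority filing: 26 February 2008.
Base term: 26 February 2008 + 19 years → 26 February 2027.
Regulatory Review Extension: 2399 days claimed exceeds the 1584-day cap, so +1584 days → 29 June 2031.
Examination Delay Credit: +218 days → 2 February 2032.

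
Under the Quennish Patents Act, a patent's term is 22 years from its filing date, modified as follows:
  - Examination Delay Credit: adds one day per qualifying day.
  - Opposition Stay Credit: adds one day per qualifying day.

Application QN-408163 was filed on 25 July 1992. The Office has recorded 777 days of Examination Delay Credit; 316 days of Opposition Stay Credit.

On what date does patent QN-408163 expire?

2017-07-22

Base term: filing date + 22 years → 25 July 2014.
Examination Delay Credit: +777 days → 9 September 2016.
Opposition Stay Credit: +316 days → 22 July 2017.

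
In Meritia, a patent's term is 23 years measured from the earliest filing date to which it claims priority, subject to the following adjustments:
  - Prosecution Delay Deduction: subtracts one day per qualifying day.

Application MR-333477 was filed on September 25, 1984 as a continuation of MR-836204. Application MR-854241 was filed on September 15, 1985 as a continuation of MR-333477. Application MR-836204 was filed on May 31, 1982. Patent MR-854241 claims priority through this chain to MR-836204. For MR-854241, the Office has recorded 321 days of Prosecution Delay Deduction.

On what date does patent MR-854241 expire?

Earliest priority filing: 31 May 1982.
Base term: 31 May 1982 + 23 years → 31 May 2005.
Prosecution Delay Deduction: −321 days → 14 July 2004.

2004-07-14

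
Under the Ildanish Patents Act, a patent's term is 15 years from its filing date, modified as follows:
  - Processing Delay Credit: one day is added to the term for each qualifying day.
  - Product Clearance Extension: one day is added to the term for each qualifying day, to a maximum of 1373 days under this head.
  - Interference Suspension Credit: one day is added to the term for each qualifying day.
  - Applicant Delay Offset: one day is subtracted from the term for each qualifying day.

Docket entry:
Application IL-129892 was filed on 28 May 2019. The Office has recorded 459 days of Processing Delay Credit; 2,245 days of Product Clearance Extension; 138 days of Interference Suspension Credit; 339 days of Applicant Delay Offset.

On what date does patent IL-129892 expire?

Base term: filing date + 15 years → 28 May 2034.
Processing Delay Credit: +459 days → 30 August 2035.
Product Clearance Extension: 2245 days claimed exceeds the 1373-day cap, so +1373 days → 3 June 2039.
Interference Suspension Credit: +138 days → 19 October 2039.
Applicant Delay Offset: −339 days → 14 November 2038.

November 14, 2038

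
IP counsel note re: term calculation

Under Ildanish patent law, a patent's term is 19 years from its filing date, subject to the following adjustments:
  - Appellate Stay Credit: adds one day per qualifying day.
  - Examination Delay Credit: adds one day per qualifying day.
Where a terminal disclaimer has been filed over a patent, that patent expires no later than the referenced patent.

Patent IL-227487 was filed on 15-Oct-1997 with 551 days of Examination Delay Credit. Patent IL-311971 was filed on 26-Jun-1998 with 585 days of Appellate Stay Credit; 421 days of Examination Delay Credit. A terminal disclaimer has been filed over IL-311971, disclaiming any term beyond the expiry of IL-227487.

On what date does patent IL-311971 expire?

2018-04-19

Natural term of IL-311971:
  Base: filing + 19 years → 26 June 2017.
  Appellate Stay Credit: +585 days → 1 February 2019.
  Examination Delay Credit: +421 days → 28 March 2020.
Expiry of referenced patent IL-227487:
  Base: filing + 19 years → 15 October 2016.
  Examination Delay Credit: +551 days → 19 April 2018.
Terminal disclaimer: IL-311971 expires on the earlier of 28 March 2020 and 19 April 2018.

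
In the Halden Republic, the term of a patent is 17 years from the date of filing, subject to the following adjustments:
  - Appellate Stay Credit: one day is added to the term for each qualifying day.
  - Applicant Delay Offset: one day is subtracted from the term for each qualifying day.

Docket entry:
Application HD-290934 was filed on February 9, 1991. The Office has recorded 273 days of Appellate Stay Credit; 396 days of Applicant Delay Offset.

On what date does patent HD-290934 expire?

Base term: filing date + 17 years → 9 February 2008.
Appellate Stay Credit: +273 days → 8 November 2008.
Applicant Delay Offset: −396 days → 9 October 2007.

October 9, 2007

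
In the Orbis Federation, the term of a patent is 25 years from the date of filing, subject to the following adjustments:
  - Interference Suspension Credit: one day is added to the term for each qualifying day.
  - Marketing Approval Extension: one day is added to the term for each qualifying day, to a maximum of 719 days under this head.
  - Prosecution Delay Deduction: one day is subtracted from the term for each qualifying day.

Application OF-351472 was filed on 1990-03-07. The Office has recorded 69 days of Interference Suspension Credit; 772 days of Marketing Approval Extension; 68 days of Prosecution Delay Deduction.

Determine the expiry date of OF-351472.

2017-02-24

Base term: filing date + 25 years → 7 March 2015.
Interference Suspension Credit: +69 days → 15 May 2015.
Marketing Approval Extension: 772 days claimed exceeds the 719-day cap, so +719 days → 3 May 2017.
Prosecution Delay Deduction: −68 days → 24 February 2017.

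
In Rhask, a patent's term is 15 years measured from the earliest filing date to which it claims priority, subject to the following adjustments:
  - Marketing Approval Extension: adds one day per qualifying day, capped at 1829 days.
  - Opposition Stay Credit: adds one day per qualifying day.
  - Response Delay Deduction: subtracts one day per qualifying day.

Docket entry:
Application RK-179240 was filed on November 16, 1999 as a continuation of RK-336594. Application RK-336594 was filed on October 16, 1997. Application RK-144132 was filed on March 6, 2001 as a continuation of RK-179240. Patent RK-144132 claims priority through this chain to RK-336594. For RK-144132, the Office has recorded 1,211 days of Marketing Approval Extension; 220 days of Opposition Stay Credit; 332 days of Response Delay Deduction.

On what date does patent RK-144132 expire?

Earliest priority filing: 16 October 1997.
Base term: 16 October 1997 + 15 years → 16 October 2012.
Marketing Approval Extension: 1211 days (within the 1829-day cap) → +1211 days → 9 February 2016.
Opposition Stay Credit: +220 days → 16 September 2016.
Response Delay Deduction: −332 days → 20 October 2015.

2015-10-20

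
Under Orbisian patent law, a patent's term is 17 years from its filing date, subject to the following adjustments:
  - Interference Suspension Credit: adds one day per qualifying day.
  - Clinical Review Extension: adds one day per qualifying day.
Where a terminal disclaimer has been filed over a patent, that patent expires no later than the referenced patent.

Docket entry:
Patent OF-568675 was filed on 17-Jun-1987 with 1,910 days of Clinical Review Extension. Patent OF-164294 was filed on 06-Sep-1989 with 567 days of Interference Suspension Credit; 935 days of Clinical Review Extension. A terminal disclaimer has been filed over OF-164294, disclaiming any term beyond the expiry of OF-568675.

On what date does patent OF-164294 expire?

Natural term of OF-164294:
  Base: filing + 17 years → 6 September 2006.
  Interference Suspension Credit: +567 days → 26 March 2008.
  Clinical Review Extension: +935 days → 17 October 2010.
Expiry of referenced patent OF-568675:
  Base: filing + 17 years → 17 June 2004.
  Clinical Review Extension: +1910 days → 9 September 2009.
Terminal disclaimer: OF-164294 expires on the earlier of 17 October 2010 and 9 September 2009.

2009-09-09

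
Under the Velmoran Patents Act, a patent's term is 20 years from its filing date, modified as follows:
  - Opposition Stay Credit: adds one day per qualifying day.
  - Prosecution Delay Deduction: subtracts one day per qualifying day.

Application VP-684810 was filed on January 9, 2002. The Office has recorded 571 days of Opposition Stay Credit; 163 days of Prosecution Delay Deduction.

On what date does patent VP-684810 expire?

Base term: filing date + 20 years → 9 January 2022.
Opposition Stay Credit: +571 days → 3 August 2023.
Prosecution Delay Deduction: −163 days → 21 February 2023.

February 21, 2023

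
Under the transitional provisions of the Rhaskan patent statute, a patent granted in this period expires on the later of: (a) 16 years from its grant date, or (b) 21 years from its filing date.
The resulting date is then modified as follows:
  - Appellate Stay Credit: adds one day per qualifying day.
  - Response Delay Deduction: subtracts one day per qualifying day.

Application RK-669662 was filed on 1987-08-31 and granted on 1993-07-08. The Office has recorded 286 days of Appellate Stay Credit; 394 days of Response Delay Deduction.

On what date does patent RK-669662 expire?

(a) grant + 16 years → 8 July 2009.
(b) filing + 21 years → 31 August 2008.
Later of the two: 8 July 2009.
Appellate Stay Credit: +286 days → 20 April 2010.
Response Delay Deduction: −394 days → 22 March 2009.

March 22, 2009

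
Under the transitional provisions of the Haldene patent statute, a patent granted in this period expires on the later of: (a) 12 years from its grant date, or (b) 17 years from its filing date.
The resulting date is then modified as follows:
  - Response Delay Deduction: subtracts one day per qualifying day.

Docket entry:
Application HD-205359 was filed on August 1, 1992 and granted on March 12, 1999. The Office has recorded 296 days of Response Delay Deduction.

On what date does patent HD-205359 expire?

(a) grant + 12 years → 12 March 2011.
(b) filing + 17 years → 1 August 2009.
Later of the two: 12 March 2011.
Response Delay Deduction: −296 days → 20 May 2010.

2010-05-20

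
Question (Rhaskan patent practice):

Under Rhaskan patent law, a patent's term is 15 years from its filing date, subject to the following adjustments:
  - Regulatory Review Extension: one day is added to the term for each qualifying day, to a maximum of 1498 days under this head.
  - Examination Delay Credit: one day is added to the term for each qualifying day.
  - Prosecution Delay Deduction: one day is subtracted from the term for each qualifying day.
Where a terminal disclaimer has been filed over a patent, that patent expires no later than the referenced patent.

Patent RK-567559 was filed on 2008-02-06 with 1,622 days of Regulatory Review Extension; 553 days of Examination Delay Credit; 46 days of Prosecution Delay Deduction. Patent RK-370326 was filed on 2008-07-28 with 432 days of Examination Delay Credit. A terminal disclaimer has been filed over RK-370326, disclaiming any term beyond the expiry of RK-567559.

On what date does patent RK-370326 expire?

2024-10-02

Natural term of RK-370326:
  Base: filing + 15 years → 28 July 2023.
  Examination Delay Credit: +432 days → 2 October 2024.
Expiry of referenced patent RK-567559:
  Base: filing + 15 years → 6 February 2023.
  Regulatory Review Extension: 1622 days claimed exceeds the 1498-day cap, so +1498 days → 15 March 2027.
  Examination Delay Credit: +553 days → 18 September 2028.
  Prosecution Delay Deduction: −46 days → 3 August 2028.
Terminal disclaimer: RK-370326 expires on the earlier of 2 October 2024 and 3 August 2028.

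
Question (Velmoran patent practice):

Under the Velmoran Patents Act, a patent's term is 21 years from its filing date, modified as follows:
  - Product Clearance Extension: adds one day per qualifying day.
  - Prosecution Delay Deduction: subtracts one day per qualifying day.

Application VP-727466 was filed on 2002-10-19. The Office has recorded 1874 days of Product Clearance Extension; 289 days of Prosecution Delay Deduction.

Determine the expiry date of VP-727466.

February 20, 2028

Base term: filing date + 21 years → 19 October 2023.
Product Clearance Extension: +1874 days → 5 December 2028.
Prosecution Delay Deduction: −289 days → 20 February 2028.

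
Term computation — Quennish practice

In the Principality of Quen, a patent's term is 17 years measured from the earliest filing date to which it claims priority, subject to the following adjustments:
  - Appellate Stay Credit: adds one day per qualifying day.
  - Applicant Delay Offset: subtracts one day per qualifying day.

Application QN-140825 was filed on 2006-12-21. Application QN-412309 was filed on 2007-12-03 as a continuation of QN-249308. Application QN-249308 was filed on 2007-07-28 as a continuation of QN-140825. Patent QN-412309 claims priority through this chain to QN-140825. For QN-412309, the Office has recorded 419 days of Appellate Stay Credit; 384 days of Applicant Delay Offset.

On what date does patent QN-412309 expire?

January 25, 2024

Earliest priority filing: 21 December 2006.
Base term: 21 December 2006 + 17 years → 21 December 2023.
Appellate Stay Credit: +419 days → 12 February 2025.
Applicant Delay Offset: −384 days → 25 January 2024.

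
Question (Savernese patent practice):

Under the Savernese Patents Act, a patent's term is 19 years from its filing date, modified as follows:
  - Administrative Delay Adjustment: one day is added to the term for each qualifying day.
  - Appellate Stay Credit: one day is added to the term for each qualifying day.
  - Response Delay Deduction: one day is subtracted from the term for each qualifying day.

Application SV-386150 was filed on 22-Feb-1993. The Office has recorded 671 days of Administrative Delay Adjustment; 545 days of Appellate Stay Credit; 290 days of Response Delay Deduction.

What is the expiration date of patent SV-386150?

2014-09-05

Base term: filing date + 19 years → 22 February 2012.
Administrative Delay Adjustment: +671 days → 24 December 2013.
Appellate Stay Credit: +545 days → 22 June 2015.
Response Delay Deduction: −290 days → 5 September 2014.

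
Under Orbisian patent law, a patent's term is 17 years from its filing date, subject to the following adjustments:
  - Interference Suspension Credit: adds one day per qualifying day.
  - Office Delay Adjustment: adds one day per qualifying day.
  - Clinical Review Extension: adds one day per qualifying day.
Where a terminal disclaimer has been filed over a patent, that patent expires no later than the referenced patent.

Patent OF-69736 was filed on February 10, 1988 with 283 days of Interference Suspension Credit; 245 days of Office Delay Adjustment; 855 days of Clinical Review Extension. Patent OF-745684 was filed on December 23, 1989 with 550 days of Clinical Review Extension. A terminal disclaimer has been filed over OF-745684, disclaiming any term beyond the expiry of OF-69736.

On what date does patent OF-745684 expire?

Natural term of OF-745684:
  Base: filing + 17 years → 23 December 2006.
  Clinical Review Extension: +550 days → 25 June 2008.
Expiry of referenced patent OF-69736:
  Base: filing + 17 years → 10 February 2005.
  Interference Suspension Credit: +283 days → 20 November 2005.
  Office Delay Adjustment: +245 days → 23 July 2006.
  Clinical Review Extension: +855 days → 24 November 2008.
Terminal disclaimer: OF-745684 expires on the earlier of 25 June 2008 and 24 November 2008.

June 25, 2008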